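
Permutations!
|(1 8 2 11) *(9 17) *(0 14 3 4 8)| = |(0 14 3 4 8 2 11 1)(9 17)| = 8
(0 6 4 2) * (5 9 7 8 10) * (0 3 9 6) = [0, 1, 3, 9, 2, 6, 4, 8, 10, 7, 5] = (2 3 9 7 8 10 5 6 4)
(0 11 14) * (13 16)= (0 11 14)(13 16)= [11, 1, 2, 3, 4, 5, 6, 7, 8, 9, 10, 14, 12, 16, 0, 15, 13]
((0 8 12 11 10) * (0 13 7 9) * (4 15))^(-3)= ((0 8 12 11 10 13 7 9)(4 15))^(-3)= (0 13 12 9 10 8 7 11)(4 15)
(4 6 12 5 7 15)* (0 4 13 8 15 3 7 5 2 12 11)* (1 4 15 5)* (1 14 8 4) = (0 15 13 4 6 11)(2 12)(3 7)(5 14 8) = [15, 1, 12, 7, 6, 14, 11, 3, 5, 9, 10, 0, 2, 4, 8, 13]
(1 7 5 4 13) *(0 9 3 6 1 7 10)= (0 9 3 6 1 10)(4 13 7 5)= [9, 10, 2, 6, 13, 4, 1, 5, 8, 3, 0, 11, 12, 7]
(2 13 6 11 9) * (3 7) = (2 13 6 11 9)(3 7) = [0, 1, 13, 7, 4, 5, 11, 3, 8, 2, 10, 9, 12, 6]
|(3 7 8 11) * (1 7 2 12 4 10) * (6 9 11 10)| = 28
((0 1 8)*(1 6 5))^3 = ((0 6 5 1 8))^3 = (0 1 6 8 5)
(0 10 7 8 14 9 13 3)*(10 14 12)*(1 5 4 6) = [14, 5, 2, 0, 6, 4, 1, 8, 12, 13, 7, 11, 10, 3, 9] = (0 14 9 13 3)(1 5 4 6)(7 8 12 10)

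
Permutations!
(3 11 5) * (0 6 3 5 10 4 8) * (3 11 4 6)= [3, 1, 2, 4, 8, 5, 11, 7, 0, 9, 6, 10]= (0 3 4 8)(6 11 10)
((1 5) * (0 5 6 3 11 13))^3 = (0 6 13 1 11 5 3)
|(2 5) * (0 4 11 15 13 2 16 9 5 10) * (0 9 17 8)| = |(0 4 11 15 13 2 10 9 5 16 17 8)| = 12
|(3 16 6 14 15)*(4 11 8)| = |(3 16 6 14 15)(4 11 8)| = 15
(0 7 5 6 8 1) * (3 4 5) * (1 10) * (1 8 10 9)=(0 7 3 4 5 6 10 8 9 1)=[7, 0, 2, 4, 5, 6, 10, 3, 9, 1, 8]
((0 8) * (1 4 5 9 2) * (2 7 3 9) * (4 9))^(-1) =((0 8)(1 9 7 3 4 5 2))^(-1) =(0 8)(1 2 5 4 3 7 9)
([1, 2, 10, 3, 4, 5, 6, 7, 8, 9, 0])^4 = [0, 1, 2, 3, 4, 5, 6, 7, 8, 9, 10]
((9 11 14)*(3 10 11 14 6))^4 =((3 10 11 6)(9 14))^4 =(14)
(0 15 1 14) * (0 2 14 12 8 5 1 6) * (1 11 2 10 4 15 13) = (0 13 1 12 8 5 11 2 14 10 4 15 6) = [13, 12, 14, 3, 15, 11, 0, 7, 5, 9, 4, 2, 8, 1, 10, 6]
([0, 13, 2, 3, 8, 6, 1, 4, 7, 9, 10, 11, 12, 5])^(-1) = (1 6 5 13)(4 7 8)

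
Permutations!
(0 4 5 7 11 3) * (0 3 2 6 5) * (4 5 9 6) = (0 5 7 11 2 4)(6 9) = [5, 1, 4, 3, 0, 7, 9, 11, 8, 6, 10, 2]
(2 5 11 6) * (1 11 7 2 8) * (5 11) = (1 5 7 2 11 6 8) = [0, 5, 11, 3, 4, 7, 8, 2, 1, 9, 10, 6]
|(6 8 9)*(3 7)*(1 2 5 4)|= 12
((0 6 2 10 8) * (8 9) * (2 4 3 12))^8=((0 6 4 3 12 2 10 9 8))^8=(0 8 9 10 2 12 3 4 6)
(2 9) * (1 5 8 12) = (1 5 8 12)(2 9) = [0, 5, 9, 3, 4, 8, 6, 7, 12, 2, 10, 11, 1]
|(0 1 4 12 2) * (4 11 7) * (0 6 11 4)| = |(0 1 4 12 2 6 11 7)| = 8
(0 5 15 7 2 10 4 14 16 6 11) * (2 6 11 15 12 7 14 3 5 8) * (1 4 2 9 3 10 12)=(0 8 9 3 5 1 4 10 2 12 7 6 15 14 16 11)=[8, 4, 12, 5, 10, 1, 15, 6, 9, 3, 2, 0, 7, 13, 16, 14, 11]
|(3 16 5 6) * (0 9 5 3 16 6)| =|(0 9 5)(3 6 16)| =3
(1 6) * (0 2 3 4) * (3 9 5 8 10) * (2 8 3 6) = [8, 2, 9, 4, 0, 3, 1, 7, 10, 5, 6] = (0 8 10 6 1 2 9 5 3 4)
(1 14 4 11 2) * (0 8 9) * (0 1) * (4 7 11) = (0 8 9 1 14 7 11 2) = [8, 14, 0, 3, 4, 5, 6, 11, 9, 1, 10, 2, 12, 13, 7]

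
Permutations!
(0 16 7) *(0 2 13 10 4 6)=[16, 1, 13, 3, 6, 5, 0, 2, 8, 9, 4, 11, 12, 10, 14, 15, 7]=(0 16 7 2 13 10 4 6)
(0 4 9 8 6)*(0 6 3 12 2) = (0 4 9 8 3 12 2) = [4, 1, 0, 12, 9, 5, 6, 7, 3, 8, 10, 11, 2]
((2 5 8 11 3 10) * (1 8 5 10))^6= ((1 8 11 3)(2 10))^6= (1 11)(3 8)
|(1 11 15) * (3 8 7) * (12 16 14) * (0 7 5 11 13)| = 9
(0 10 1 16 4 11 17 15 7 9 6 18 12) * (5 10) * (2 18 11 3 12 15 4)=(0 5 10 1 16 2 18 15 7 9 6 11 17 4 3 12)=[5, 16, 18, 12, 3, 10, 11, 9, 8, 6, 1, 17, 0, 13, 14, 7, 2, 4, 15]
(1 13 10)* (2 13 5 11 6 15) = [0, 5, 13, 3, 4, 11, 15, 7, 8, 9, 1, 6, 12, 10, 14, 2] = (1 5 11 6 15 2 13 10)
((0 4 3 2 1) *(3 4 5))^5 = ((0 5 3 2 1))^5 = (5)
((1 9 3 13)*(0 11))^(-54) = (1 3)(9 13)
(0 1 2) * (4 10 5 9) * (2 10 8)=[1, 10, 0, 3, 8, 9, 6, 7, 2, 4, 5]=(0 1 10 5 9 4 8 2)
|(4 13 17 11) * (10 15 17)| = 6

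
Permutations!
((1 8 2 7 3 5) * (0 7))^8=((0 7 3 5 1 8 2))^8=(0 7 3 5 1 8 2)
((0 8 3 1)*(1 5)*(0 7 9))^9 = (0 3 1 9 8 5 7)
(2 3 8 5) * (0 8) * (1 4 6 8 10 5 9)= (0 10 5 2 3)(1 4 6 8 9)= [10, 4, 3, 0, 6, 2, 8, 7, 9, 1, 5]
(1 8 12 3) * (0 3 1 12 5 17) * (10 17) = [3, 8, 2, 12, 4, 10, 6, 7, 5, 9, 17, 11, 1, 13, 14, 15, 16, 0] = (0 3 12 1 8 5 10 17)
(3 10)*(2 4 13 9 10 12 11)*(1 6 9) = (1 6 9 10 3 12 11 2 4 13) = [0, 6, 4, 12, 13, 5, 9, 7, 8, 10, 3, 2, 11, 1]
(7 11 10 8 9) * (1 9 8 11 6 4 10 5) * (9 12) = (1 12 9 7 6 4 10 11 5) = [0, 12, 2, 3, 10, 1, 4, 6, 8, 7, 11, 5, 9]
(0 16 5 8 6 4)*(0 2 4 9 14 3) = (0 16 5 8 6 9 14 3)(2 4) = [16, 1, 4, 0, 2, 8, 9, 7, 6, 14, 10, 11, 12, 13, 3, 15, 5]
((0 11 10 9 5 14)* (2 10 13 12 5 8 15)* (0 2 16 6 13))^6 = (2 6 10 13 9 12 8 5 15 14 16) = ((0 11)(2 10 9 8 15 16 6 13 12 5 14))^6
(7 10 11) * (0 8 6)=[8, 1, 2, 3, 4, 5, 0, 10, 6, 9, 11, 7]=(0 8 6)(7 10 11)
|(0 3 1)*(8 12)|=6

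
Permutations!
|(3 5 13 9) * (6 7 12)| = |(3 5 13 9)(6 7 12)| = 12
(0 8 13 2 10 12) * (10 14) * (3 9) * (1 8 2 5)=(0 2 14 10 12)(1 8 13 5)(3 9)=[2, 8, 14, 9, 4, 1, 6, 7, 13, 3, 12, 11, 0, 5, 10]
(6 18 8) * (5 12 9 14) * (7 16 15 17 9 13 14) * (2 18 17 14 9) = [0, 1, 18, 3, 4, 12, 17, 16, 6, 7, 10, 11, 13, 9, 5, 14, 15, 2, 8] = (2 18 8 6 17)(5 12 13 9 7 16 15 14)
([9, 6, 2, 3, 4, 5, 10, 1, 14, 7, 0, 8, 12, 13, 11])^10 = (0 6 7)(1 9 10)(8 14 11)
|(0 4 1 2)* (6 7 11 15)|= 4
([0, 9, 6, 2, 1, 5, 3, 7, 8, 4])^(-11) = (1 9 4)(2 6 3)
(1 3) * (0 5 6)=[5, 3, 2, 1, 4, 6, 0]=(0 5 6)(1 3)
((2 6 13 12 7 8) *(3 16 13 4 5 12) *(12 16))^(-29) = (2 6 4 5 16 13 3 12 7 8)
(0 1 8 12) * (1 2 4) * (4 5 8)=(0 2 5 8 12)(1 4)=[2, 4, 5, 3, 1, 8, 6, 7, 12, 9, 10, 11, 0]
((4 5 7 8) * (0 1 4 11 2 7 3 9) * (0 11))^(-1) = (0 8 7 2 11 9 3 5 4 1)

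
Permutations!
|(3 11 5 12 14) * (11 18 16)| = |(3 18 16 11 5 12 14)| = 7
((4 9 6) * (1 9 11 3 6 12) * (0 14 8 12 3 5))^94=((0 14 8 12 1 9 3 6 4 11 5))^94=(0 3 14 6 8 4 12 11 1 5 9)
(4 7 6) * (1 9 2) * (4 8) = (1 9 2)(4 7 6 8) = [0, 9, 1, 3, 7, 5, 8, 6, 4, 2]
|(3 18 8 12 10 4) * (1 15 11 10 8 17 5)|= |(1 15 11 10 4 3 18 17 5)(8 12)|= 18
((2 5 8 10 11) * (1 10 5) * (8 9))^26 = (1 11)(2 10)(5 8 9) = ((1 10 11 2)(5 9 8))^26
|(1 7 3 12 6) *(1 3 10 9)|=12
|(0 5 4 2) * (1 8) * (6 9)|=4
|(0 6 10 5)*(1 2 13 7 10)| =|(0 6 1 2 13 7 10 5)| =8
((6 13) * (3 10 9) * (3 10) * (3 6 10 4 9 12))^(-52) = (3 10 6 12 13)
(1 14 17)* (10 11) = (1 14 17)(10 11) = [0, 14, 2, 3, 4, 5, 6, 7, 8, 9, 11, 10, 12, 13, 17, 15, 16, 1]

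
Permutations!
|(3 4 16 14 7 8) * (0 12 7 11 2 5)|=11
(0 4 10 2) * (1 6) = [4, 6, 0, 3, 10, 5, 1, 7, 8, 9, 2] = (0 4 10 2)(1 6)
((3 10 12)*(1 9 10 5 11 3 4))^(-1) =((1 9 10 12 4)(3 5 11))^(-1) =(1 4 12 10 9)(3 11 5)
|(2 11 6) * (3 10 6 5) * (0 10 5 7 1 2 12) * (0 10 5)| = |(0 5 3)(1 2 11 7)(6 12 10)| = 12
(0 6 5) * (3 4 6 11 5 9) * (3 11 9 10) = (0 9 11 5)(3 4 6 10) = [9, 1, 2, 4, 6, 0, 10, 7, 8, 11, 3, 5]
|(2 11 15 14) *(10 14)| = |(2 11 15 10 14)| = 5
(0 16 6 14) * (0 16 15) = (0 15)(6 14 16) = [15, 1, 2, 3, 4, 5, 14, 7, 8, 9, 10, 11, 12, 13, 16, 0, 6]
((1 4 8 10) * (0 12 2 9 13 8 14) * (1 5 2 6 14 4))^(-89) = (0 14 6 12)(2 9 13 8 10 5)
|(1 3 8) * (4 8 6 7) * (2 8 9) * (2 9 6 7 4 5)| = |(9)(1 3 7 5 2 8)(4 6)| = 6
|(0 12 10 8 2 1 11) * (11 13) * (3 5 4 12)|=|(0 3 5 4 12 10 8 2 1 13 11)|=11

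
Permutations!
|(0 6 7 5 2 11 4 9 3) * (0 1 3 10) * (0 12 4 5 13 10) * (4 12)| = 42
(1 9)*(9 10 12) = (1 10 12 9) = [0, 10, 2, 3, 4, 5, 6, 7, 8, 1, 12, 11, 9]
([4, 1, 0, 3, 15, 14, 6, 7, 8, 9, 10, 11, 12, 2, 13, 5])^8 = (0 4 15 5 14 13 2)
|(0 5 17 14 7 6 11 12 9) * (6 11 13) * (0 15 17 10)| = 42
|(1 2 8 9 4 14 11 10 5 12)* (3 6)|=|(1 2 8 9 4 14 11 10 5 12)(3 6)|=10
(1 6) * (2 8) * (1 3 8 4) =(1 6 3 8 2 4) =[0, 6, 4, 8, 1, 5, 3, 7, 2]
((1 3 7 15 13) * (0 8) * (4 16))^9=((0 8)(1 3 7 15 13)(4 16))^9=(0 8)(1 13 15 7 3)(4 16)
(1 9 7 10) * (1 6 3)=[0, 9, 2, 1, 4, 5, 3, 10, 8, 7, 6]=(1 9 7 10 6 3)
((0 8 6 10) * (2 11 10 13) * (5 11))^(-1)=((0 8 6 13 2 5 11 10))^(-1)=(0 10 11 5 2 13 6 8)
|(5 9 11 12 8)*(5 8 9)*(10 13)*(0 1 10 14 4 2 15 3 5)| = 30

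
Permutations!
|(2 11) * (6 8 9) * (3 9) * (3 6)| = 2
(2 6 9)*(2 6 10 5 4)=[0, 1, 10, 3, 2, 4, 9, 7, 8, 6, 5]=(2 10 5 4)(6 9)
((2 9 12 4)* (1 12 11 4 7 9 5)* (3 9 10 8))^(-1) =(1 5 2 4 11 9 3 8 10 7 12)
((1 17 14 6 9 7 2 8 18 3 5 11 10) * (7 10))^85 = ((1 17 14 6 9 10)(2 8 18 3 5 11 7))^85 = (1 17 14 6 9 10)(2 8 18 3 5 11 7)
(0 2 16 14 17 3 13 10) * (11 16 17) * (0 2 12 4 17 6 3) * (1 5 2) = [12, 5, 6, 13, 17, 2, 3, 7, 8, 9, 1, 16, 4, 10, 11, 15, 14, 0] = (0 12 4 17)(1 5 2 6 3 13 10)(11 16 14)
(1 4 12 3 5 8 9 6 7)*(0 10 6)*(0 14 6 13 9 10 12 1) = (0 12 3 5 8 10 13 9 14 6 7)(1 4) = [12, 4, 2, 5, 1, 8, 7, 0, 10, 14, 13, 11, 3, 9, 6]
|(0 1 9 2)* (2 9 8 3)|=|(9)(0 1 8 3 2)|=5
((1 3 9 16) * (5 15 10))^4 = (16)(5 15 10)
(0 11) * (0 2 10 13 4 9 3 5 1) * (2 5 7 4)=[11, 0, 10, 7, 9, 1, 6, 4, 8, 3, 13, 5, 12, 2]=(0 11 5 1)(2 10 13)(3 7 4 9)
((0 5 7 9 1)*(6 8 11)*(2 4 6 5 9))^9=(2 6 11 7 4 8 5)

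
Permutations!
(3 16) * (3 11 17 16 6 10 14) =[0, 1, 2, 6, 4, 5, 10, 7, 8, 9, 14, 17, 12, 13, 3, 15, 11, 16] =(3 6 10 14)(11 17 16)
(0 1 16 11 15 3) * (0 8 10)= [1, 16, 2, 8, 4, 5, 6, 7, 10, 9, 0, 15, 12, 13, 14, 3, 11]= (0 1 16 11 15 3 8 10)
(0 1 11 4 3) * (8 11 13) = [1, 13, 2, 0, 3, 5, 6, 7, 11, 9, 10, 4, 12, 8] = (0 1 13 8 11 4 3)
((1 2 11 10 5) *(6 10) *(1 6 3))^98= ((1 2 11 3)(5 6 10))^98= (1 11)(2 3)(5 10 6)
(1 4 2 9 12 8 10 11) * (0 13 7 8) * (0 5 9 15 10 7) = (0 13)(1 4 2 15 10 11)(5 9 12)(7 8) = [13, 4, 15, 3, 2, 9, 6, 8, 7, 12, 11, 1, 5, 0, 14, 10]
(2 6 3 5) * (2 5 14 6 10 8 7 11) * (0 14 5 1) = (0 14 6 3 5 1)(2 10 8 7 11) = [14, 0, 10, 5, 4, 1, 3, 11, 7, 9, 8, 2, 12, 13, 6]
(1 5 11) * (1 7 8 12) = (1 5 11 7 8 12) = [0, 5, 2, 3, 4, 11, 6, 8, 12, 9, 10, 7, 1]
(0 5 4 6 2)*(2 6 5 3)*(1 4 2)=(6)(0 3 1 4 5 2)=[3, 4, 0, 1, 5, 2, 6]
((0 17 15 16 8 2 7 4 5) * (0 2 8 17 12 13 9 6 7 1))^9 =(17)(0 1 2 5 4 7 6 9 13 12)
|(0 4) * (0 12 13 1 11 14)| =7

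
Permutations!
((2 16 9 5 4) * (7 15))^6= (2 16 9 5 4)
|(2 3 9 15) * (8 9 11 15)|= 4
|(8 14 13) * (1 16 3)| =|(1 16 3)(8 14 13)| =3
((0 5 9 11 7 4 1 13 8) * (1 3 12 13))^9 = (0 8 13 12 3 4 7 11 9 5) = ((0 5 9 11 7 4 3 12 13 8))^9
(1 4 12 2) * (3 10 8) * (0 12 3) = [12, 4, 1, 10, 3, 5, 6, 7, 0, 9, 8, 11, 2] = (0 12 2 1 4 3 10 8)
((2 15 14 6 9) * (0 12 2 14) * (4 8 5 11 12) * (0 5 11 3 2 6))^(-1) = ((0 4 8 11 12 6 9 14)(2 15 5 3))^(-1) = (0 14 9 6 12 11 8 4)(2 3 5 15)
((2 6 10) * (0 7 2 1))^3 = (0 6)(1 2)(7 10)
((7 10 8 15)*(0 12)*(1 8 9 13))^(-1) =(0 12)(1 13 9 10 7 15 8)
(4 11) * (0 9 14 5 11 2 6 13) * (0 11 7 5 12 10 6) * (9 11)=(0 11 4 2)(5 7)(6 13 9 14 12 10)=[11, 1, 0, 3, 2, 7, 13, 5, 8, 14, 6, 4, 10, 9, 12]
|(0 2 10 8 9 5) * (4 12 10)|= 8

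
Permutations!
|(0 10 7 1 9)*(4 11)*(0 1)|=6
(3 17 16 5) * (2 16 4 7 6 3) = (2 16 5)(3 17 4 7 6) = [0, 1, 16, 17, 7, 2, 3, 6, 8, 9, 10, 11, 12, 13, 14, 15, 5, 4]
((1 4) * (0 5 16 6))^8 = (16)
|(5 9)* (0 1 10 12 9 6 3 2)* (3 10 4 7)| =30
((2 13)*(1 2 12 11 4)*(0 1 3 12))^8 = ((0 1 2 13)(3 12 11 4))^8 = (13)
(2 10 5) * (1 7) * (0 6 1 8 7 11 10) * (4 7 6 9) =(0 9 4 7 8 6 1 11 10 5 2) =[9, 11, 0, 3, 7, 2, 1, 8, 6, 4, 5, 10]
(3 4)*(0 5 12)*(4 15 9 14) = (0 5 12)(3 15 9 14 4) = [5, 1, 2, 15, 3, 12, 6, 7, 8, 14, 10, 11, 0, 13, 4, 9]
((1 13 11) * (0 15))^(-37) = ((0 15)(1 13 11))^(-37) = (0 15)(1 11 13)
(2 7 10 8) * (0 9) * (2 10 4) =(0 9)(2 7 4)(8 10) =[9, 1, 7, 3, 2, 5, 6, 4, 10, 0, 8]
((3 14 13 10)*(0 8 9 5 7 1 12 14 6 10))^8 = ((0 8 9 5 7 1 12 14 13)(3 6 10))^8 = (0 13 14 12 1 7 5 9 8)(3 10 6)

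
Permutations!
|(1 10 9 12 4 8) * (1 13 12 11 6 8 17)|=|(1 10 9 11 6 8 13 12 4 17)|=10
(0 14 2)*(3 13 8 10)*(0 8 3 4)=(0 14 2 8 10 4)(3 13)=[14, 1, 8, 13, 0, 5, 6, 7, 10, 9, 4, 11, 12, 3, 2]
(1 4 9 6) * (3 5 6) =(1 4 9 3 5 6) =[0, 4, 2, 5, 9, 6, 1, 7, 8, 3]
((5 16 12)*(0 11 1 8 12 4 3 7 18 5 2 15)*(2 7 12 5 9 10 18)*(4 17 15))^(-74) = (0 17 5 1)(2 4 3 12 7)(8 11 15 16)(9 10 18)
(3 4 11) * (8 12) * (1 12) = [0, 12, 2, 4, 11, 5, 6, 7, 1, 9, 10, 3, 8] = (1 12 8)(3 4 11)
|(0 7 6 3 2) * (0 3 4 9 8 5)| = |(0 7 6 4 9 8 5)(2 3)| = 14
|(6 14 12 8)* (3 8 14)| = |(3 8 6)(12 14)| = 6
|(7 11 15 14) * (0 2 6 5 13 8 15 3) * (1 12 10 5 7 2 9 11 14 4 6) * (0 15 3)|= 39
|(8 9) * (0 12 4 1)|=4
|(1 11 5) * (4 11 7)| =5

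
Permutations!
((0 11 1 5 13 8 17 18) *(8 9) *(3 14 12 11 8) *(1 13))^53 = (0 8 17 18)(1 5)(3 9 13 11 12 14)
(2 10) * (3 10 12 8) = (2 12 8 3 10) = [0, 1, 12, 10, 4, 5, 6, 7, 3, 9, 2, 11, 8]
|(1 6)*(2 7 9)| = |(1 6)(2 7 9)| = 6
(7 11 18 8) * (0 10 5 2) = (0 10 5 2)(7 11 18 8) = [10, 1, 0, 3, 4, 2, 6, 11, 7, 9, 5, 18, 12, 13, 14, 15, 16, 17, 8]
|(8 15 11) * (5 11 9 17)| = 6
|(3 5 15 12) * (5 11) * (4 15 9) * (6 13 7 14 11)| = 11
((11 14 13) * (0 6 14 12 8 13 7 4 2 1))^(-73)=(0 4 6 2 14 1 7)(8 12 11 13)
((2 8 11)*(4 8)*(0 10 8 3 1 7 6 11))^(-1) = (0 8 10)(1 3 4 2 11 6 7)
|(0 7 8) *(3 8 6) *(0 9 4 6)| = 10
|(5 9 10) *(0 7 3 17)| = 12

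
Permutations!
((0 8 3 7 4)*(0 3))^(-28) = (8)(3 4 7)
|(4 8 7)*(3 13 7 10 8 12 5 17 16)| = 8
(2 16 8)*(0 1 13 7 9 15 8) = (0 1 13 7 9 15 8 2 16) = [1, 13, 16, 3, 4, 5, 6, 9, 2, 15, 10, 11, 12, 7, 14, 8, 0]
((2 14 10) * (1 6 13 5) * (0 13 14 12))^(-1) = ((0 13 5 1 6 14 10 2 12))^(-1) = (0 12 2 10 14 6 1 5 13)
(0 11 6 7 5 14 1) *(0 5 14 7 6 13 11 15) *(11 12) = (0 15)(1 5 7 14)(11 13 12) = [15, 5, 2, 3, 4, 7, 6, 14, 8, 9, 10, 13, 11, 12, 1, 0]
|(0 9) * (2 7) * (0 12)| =|(0 9 12)(2 7)| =6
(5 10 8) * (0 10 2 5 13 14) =(0 10 8 13 14)(2 5) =[10, 1, 5, 3, 4, 2, 6, 7, 13, 9, 8, 11, 12, 14, 0]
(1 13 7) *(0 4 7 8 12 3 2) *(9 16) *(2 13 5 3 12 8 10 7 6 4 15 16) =(0 15 16 9 2)(1 5 3 13 10 7)(4 6) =[15, 5, 0, 13, 6, 3, 4, 1, 8, 2, 7, 11, 12, 10, 14, 16, 9]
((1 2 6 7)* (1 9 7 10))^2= (1 6)(2 10)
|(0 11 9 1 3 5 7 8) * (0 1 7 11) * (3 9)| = |(1 9 7 8)(3 5 11)| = 12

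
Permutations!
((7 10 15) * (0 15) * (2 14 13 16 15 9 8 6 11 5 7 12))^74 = (0 8 11 7)(2 13 15)(5 10 9 6)(12 14 16)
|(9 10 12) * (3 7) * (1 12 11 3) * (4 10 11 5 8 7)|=10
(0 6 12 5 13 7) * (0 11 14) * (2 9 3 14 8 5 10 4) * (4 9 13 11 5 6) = (0 4 2 13 7 5 11 8 6 12 10 9 3 14) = [4, 1, 13, 14, 2, 11, 12, 5, 6, 3, 9, 8, 10, 7, 0]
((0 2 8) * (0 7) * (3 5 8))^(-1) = ((0 2 3 5 8 7))^(-1) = (0 7 8 5 3 2)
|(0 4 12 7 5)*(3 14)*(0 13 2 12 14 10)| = |(0 4 14 3 10)(2 12 7 5 13)| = 5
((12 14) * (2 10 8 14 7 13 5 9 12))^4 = ((2 10 8 14)(5 9 12 7 13))^4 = (14)(5 13 7 12 9)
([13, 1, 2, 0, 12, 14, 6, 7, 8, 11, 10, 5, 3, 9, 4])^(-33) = [11, 1, 2, 9, 0, 12, 6, 7, 8, 14, 10, 4, 13, 5, 3]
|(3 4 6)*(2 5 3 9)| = |(2 5 3 4 6 9)| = 6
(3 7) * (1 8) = (1 8)(3 7) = [0, 8, 2, 7, 4, 5, 6, 3, 1]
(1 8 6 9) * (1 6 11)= [0, 8, 2, 3, 4, 5, 9, 7, 11, 6, 10, 1]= (1 8 11)(6 9)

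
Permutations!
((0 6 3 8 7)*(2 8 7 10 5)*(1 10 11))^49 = (0 6 3 7)(1 10 5 2 8 11)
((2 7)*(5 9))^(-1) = ((2 7)(5 9))^(-1) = (2 7)(5 9)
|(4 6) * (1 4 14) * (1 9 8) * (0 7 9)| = |(0 7 9 8 1 4 6 14)| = 8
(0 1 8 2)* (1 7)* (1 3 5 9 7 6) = (0 6 1 8 2)(3 5 9 7) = [6, 8, 0, 5, 4, 9, 1, 3, 2, 7]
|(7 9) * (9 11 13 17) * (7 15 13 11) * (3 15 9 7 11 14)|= |(3 15 13 17 7 11 14)|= 7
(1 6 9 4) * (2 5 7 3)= (1 6 9 4)(2 5 7 3)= [0, 6, 5, 2, 1, 7, 9, 3, 8, 4]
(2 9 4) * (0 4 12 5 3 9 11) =(0 4 2 11)(3 9 12 5) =[4, 1, 11, 9, 2, 3, 6, 7, 8, 12, 10, 0, 5]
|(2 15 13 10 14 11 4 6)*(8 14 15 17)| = |(2 17 8 14 11 4 6)(10 15 13)| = 21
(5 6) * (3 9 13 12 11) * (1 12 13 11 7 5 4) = (13)(1 12 7 5 6 4)(3 9 11) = [0, 12, 2, 9, 1, 6, 4, 5, 8, 11, 10, 3, 7, 13]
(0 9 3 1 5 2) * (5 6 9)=(0 5 2)(1 6 9 3)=[5, 6, 0, 1, 4, 2, 9, 7, 8, 3]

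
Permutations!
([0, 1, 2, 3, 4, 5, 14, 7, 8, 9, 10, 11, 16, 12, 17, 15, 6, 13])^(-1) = (6 16 12 13 17 14)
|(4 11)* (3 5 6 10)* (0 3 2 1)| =|(0 3 5 6 10 2 1)(4 11)| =14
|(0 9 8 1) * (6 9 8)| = 6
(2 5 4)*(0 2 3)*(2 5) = (0 5 4 3) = [5, 1, 2, 0, 3, 4]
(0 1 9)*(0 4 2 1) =[0, 9, 1, 3, 2, 5, 6, 7, 8, 4] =(1 9 4 2)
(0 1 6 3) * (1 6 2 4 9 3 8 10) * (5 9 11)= (0 6 8 10 1 2 4 11 5 9 3)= [6, 2, 4, 0, 11, 9, 8, 7, 10, 3, 1, 5]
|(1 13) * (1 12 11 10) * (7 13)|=6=|(1 7 13 12 11 10)|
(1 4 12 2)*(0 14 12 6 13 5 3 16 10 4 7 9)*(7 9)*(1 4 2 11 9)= [14, 1, 4, 16, 6, 3, 13, 7, 8, 0, 2, 9, 11, 5, 12, 15, 10]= (0 14 12 11 9)(2 4 6 13 5 3 16 10)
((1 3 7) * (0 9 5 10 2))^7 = ((0 9 5 10 2)(1 3 7))^7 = (0 5 2 9 10)(1 3 7)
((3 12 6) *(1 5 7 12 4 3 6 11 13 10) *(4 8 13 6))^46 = (1 7 11 4 8 10 5 12 6 3 13)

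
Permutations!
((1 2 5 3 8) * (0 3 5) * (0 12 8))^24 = (12) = ((0 3)(1 2 12 8))^24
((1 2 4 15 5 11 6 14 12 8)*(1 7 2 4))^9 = (1 7 12 6 5 4 2 8 14 11 15)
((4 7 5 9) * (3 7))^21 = ((3 7 5 9 4))^21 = (3 7 5 9 4)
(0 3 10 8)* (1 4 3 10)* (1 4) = (0 10 8)(3 4) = [10, 1, 2, 4, 3, 5, 6, 7, 0, 9, 8]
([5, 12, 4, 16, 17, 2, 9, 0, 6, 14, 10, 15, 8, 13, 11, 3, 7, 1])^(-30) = (0 2 17 12 6 14 15 16)(1 8 9 11 3 7 5 4)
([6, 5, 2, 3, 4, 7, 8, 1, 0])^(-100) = [8, 7, 2, 3, 4, 1, 0, 5, 6]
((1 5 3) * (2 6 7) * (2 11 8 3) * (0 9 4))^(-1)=(0 4 9)(1 3 8 11 7 6 2 5)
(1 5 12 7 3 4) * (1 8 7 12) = (12)(1 5)(3 4 8 7) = [0, 5, 2, 4, 8, 1, 6, 3, 7, 9, 10, 11, 12]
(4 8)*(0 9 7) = (0 9 7)(4 8) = [9, 1, 2, 3, 8, 5, 6, 0, 4, 7]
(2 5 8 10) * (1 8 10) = [0, 8, 5, 3, 4, 10, 6, 7, 1, 9, 2] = (1 8)(2 5 10)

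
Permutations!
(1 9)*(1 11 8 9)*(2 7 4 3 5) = [0, 1, 7, 5, 3, 2, 6, 4, 9, 11, 10, 8] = (2 7 4 3 5)(8 9 11)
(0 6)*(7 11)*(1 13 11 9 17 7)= (0 6)(1 13 11)(7 9 17)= [6, 13, 2, 3, 4, 5, 0, 9, 8, 17, 10, 1, 12, 11, 14, 15, 16, 7]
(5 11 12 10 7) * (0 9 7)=(0 9 7 5 11 12 10)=[9, 1, 2, 3, 4, 11, 6, 5, 8, 7, 0, 12, 10]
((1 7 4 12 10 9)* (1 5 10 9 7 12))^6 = (1 4 7 10 5 9 12)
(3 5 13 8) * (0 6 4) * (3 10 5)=(0 6 4)(5 13 8 10)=[6, 1, 2, 3, 0, 13, 4, 7, 10, 9, 5, 11, 12, 8]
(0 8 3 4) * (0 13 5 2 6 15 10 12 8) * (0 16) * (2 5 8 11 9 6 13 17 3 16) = (0 2 13 8 16)(3 4 17)(6 15 10 12 11 9) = [2, 1, 13, 4, 17, 5, 15, 7, 16, 6, 12, 9, 11, 8, 14, 10, 0, 3]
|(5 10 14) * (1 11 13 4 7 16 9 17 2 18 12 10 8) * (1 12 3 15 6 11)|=60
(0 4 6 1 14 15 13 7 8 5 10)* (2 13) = (0 4 6 1 14 15 2 13 7 8 5 10) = [4, 14, 13, 3, 6, 10, 1, 8, 5, 9, 0, 11, 12, 7, 15, 2]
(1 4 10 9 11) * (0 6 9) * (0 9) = [6, 4, 2, 3, 10, 5, 0, 7, 8, 11, 9, 1] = (0 6)(1 4 10 9 11)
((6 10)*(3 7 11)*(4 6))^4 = (3 7 11)(4 6 10) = ((3 7 11)(4 6 10))^4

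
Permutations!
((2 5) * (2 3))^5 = (2 3 5)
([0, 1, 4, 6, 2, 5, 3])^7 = (2 4)(3 6)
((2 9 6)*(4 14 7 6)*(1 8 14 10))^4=((1 8 14 7 6 2 9 4 10))^4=(1 6 10 7 4 14 9 8 2)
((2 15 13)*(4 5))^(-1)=(2 13 15)(4 5)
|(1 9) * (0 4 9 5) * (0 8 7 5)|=12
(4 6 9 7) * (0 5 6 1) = [5, 0, 2, 3, 1, 6, 9, 4, 8, 7] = (0 5 6 9 7 4 1)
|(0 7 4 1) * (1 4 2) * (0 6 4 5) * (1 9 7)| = 15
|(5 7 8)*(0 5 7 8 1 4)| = 6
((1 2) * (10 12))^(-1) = ((1 2)(10 12))^(-1) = (1 2)(10 12)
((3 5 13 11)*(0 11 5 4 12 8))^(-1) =(0 8 12 4 3 11)(5 13) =((0 11 3 4 12 8)(5 13))^(-1)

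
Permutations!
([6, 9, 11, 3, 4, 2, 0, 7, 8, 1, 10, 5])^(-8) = [0, 1, 11, 3, 4, 2, 6, 7, 8, 9, 10, 5]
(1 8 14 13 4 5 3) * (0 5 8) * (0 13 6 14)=(0 5 3 1 13 4 8)(6 14)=[5, 13, 2, 1, 8, 3, 14, 7, 0, 9, 10, 11, 12, 4, 6]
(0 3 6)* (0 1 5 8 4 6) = [3, 5, 2, 0, 6, 8, 1, 7, 4] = (0 3)(1 5 8 4 6)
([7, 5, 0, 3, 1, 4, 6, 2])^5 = [2, 4, 7, 3, 5, 1, 6, 0]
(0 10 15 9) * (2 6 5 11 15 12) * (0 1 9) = (0 10 12 2 6 5 11 15)(1 9) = [10, 9, 6, 3, 4, 11, 5, 7, 8, 1, 12, 15, 2, 13, 14, 0]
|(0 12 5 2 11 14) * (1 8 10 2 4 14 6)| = 30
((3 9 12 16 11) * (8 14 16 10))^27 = ((3 9 12 10 8 14 16 11))^27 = (3 10 16 9 8 11 12 14)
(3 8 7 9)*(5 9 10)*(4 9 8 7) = (3 7 10 5 8 4 9) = [0, 1, 2, 7, 9, 8, 6, 10, 4, 3, 5]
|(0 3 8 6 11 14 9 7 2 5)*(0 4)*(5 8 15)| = |(0 3 15 5 4)(2 8 6 11 14 9 7)| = 35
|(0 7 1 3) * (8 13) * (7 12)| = 10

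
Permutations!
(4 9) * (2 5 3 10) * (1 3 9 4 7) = (1 3 10 2 5 9 7) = [0, 3, 5, 10, 4, 9, 6, 1, 8, 7, 2]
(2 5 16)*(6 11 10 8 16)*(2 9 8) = (2 5 6 11 10)(8 16 9) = [0, 1, 5, 3, 4, 6, 11, 7, 16, 8, 2, 10, 12, 13, 14, 15, 9]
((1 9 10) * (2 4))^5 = ((1 9 10)(2 4))^5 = (1 10 9)(2 4)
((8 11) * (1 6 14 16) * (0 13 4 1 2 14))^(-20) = (2 14 16)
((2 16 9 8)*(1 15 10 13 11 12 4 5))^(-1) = (1 5 4 12 11 13 10 15)(2 8 9 16)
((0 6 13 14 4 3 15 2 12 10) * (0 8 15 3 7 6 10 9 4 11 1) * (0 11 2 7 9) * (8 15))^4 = ((0 10 15 7 6 13 14 2 12)(1 11)(4 9))^4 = (0 6 12 7 2 15 14 10 13)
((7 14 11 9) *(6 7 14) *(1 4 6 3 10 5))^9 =(14)(1 6 3 5 4 7 10)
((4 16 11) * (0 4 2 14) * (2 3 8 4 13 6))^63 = ((0 13 6 2 14)(3 8 4 16 11))^63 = (0 2 13 14 6)(3 16 8 11 4)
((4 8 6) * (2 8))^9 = (2 8 6 4)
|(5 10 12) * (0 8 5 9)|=6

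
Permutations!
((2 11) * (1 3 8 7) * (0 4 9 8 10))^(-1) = (0 10 3 1 7 8 9 4)(2 11)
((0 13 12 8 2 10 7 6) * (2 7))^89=(0 6 7 8 12 13)(2 10)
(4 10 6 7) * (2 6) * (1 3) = [0, 3, 6, 1, 10, 5, 7, 4, 8, 9, 2] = (1 3)(2 6 7 4 10)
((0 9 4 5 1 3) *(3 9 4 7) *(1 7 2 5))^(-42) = ((0 4 1 9 2 5 7 3))^(-42) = (0 7 2 1)(3 5 9 4)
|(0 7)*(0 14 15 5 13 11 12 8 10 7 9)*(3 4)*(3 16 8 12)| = 22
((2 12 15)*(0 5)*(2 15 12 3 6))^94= (15)(2 3 6)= ((15)(0 5)(2 3 6))^94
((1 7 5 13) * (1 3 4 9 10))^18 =(1 5 3 9)(4 10 7 13)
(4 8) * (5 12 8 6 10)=(4 6 10 5 12 8)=[0, 1, 2, 3, 6, 12, 10, 7, 4, 9, 5, 11, 8]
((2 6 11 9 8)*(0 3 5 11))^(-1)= (0 6 2 8 9 11 5 3)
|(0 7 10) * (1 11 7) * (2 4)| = 10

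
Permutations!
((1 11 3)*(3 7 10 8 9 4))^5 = (1 9 7 3 8 11 4 10)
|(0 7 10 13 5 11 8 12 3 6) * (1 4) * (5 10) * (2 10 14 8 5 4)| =|(0 7 4 1 2 10 13 14 8 12 3 6)(5 11)| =12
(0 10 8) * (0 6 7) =(0 10 8 6 7) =[10, 1, 2, 3, 4, 5, 7, 0, 6, 9, 8]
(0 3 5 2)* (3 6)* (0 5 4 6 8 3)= (0 8 3 4 6)(2 5)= [8, 1, 5, 4, 6, 2, 0, 7, 3]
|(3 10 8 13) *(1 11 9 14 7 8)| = |(1 11 9 14 7 8 13 3 10)| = 9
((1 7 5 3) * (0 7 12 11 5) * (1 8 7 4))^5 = (0 5 4 3 1 8 12 7 11)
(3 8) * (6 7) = (3 8)(6 7) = [0, 1, 2, 8, 4, 5, 7, 6, 3]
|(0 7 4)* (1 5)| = 6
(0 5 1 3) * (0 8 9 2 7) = [5, 3, 7, 8, 4, 1, 6, 0, 9, 2] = (0 5 1 3 8 9 2 7)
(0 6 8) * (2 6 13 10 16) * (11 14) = (0 13 10 16 2 6 8)(11 14) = [13, 1, 6, 3, 4, 5, 8, 7, 0, 9, 16, 14, 12, 10, 11, 15, 2]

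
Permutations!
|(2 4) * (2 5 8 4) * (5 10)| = 4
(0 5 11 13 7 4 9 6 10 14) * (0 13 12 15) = [5, 1, 2, 3, 9, 11, 10, 4, 8, 6, 14, 12, 15, 7, 13, 0] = (0 5 11 12 15)(4 9 6 10 14 13 7)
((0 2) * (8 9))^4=((0 2)(8 9))^4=(9)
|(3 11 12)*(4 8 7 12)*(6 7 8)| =|(3 11 4 6 7 12)| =6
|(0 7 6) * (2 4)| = |(0 7 6)(2 4)| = 6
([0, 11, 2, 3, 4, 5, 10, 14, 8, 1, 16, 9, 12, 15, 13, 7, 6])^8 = [0, 9, 2, 3, 4, 5, 16, 7, 8, 11, 6, 1, 12, 13, 14, 15, 10]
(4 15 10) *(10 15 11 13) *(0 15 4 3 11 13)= [15, 1, 2, 11, 13, 5, 6, 7, 8, 9, 3, 0, 12, 10, 14, 4]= (0 15 4 13 10 3 11)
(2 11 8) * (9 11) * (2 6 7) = (2 9 11 8 6 7) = [0, 1, 9, 3, 4, 5, 7, 2, 6, 11, 10, 8]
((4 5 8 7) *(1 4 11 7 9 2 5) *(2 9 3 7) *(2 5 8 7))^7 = ((1 4)(2 8 3)(5 7 11))^7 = (1 4)(2 8 3)(5 7 11)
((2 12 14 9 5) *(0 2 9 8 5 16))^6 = (0 9 8 12)(2 16 5 14)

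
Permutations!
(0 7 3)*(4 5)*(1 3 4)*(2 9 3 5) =(0 7 4 2 9 3)(1 5) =[7, 5, 9, 0, 2, 1, 6, 4, 8, 3]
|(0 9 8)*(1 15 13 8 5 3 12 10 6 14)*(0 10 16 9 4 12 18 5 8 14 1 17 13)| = |(0 4 12 16 9 8 10 6 1 15)(3 18 5)(13 14 17)| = 30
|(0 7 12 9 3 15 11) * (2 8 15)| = |(0 7 12 9 3 2 8 15 11)| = 9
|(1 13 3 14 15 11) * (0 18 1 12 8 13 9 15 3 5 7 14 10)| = |(0 18 1 9 15 11 12 8 13 5 7 14 3 10)| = 14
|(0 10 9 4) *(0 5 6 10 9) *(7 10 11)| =|(0 9 4 5 6 11 7 10)| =8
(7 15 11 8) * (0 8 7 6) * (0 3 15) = (0 8 6 3 15 11 7) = [8, 1, 2, 15, 4, 5, 3, 0, 6, 9, 10, 7, 12, 13, 14, 11]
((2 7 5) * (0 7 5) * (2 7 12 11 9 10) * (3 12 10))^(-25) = ((0 10 2 5 7)(3 12 11 9))^(-25) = (3 9 11 12)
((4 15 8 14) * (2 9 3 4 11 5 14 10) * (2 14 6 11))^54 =(2 10 15 3)(4 9 14 8)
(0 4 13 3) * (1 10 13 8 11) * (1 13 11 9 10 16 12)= [4, 16, 2, 0, 8, 5, 6, 7, 9, 10, 11, 13, 1, 3, 14, 15, 12]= (0 4 8 9 10 11 13 3)(1 16 12)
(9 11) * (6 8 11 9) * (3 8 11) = (3 8)(6 11) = [0, 1, 2, 8, 4, 5, 11, 7, 3, 9, 10, 6]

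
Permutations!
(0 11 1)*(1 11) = (11)(0 1) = [1, 0, 2, 3, 4, 5, 6, 7, 8, 9, 10, 11]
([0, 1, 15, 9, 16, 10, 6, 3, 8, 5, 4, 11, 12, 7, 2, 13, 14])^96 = [0, 1, 4, 15, 9, 7, 6, 2, 8, 13, 3, 11, 12, 14, 10, 16, 5]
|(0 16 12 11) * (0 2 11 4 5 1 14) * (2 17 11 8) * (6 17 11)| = 14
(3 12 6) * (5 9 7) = (3 12 6)(5 9 7) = [0, 1, 2, 12, 4, 9, 3, 5, 8, 7, 10, 11, 6]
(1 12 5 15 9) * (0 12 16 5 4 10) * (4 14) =(0 12 14 4 10)(1 16 5 15 9) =[12, 16, 2, 3, 10, 15, 6, 7, 8, 1, 0, 11, 14, 13, 4, 9, 5]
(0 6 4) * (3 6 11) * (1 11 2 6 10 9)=[2, 11, 6, 10, 0, 5, 4, 7, 8, 1, 9, 3]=(0 2 6 4)(1 11 3 10 9)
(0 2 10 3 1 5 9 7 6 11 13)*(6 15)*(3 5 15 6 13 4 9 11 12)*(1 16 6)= (0 2 10 5 11 4 9 7 1 15 13)(3 16 6 12)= [2, 15, 10, 16, 9, 11, 12, 1, 8, 7, 5, 4, 3, 0, 14, 13, 6]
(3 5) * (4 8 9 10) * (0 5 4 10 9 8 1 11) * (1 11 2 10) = [5, 2, 10, 4, 11, 3, 6, 7, 8, 9, 1, 0] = (0 5 3 4 11)(1 2 10)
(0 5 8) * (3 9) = (0 5 8)(3 9) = [5, 1, 2, 9, 4, 8, 6, 7, 0, 3]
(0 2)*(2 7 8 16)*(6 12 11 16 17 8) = (0 7 6 12 11 16 2)(8 17) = [7, 1, 0, 3, 4, 5, 12, 6, 17, 9, 10, 16, 11, 13, 14, 15, 2, 8]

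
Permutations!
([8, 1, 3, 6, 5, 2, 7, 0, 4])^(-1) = (0 7 6 3 2 5 4 8)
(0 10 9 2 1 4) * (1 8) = (0 10 9 2 8 1 4) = [10, 4, 8, 3, 0, 5, 6, 7, 1, 2, 9]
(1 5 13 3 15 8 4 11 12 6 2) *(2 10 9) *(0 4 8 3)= (0 4 11 12 6 10 9 2 1 5 13)(3 15)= [4, 5, 1, 15, 11, 13, 10, 7, 8, 2, 9, 12, 6, 0, 14, 3]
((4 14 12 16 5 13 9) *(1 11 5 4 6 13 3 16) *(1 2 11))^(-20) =(2 16)(3 12)(4 11)(5 14)(6 13 9)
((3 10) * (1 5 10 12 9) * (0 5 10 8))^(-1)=(0 8 5)(1 9 12 3 10)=((0 5 8)(1 10 3 12 9))^(-1)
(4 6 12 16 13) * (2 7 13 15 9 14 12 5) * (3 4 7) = (2 3 4 6 5)(7 13)(9 14 12 16 15) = [0, 1, 3, 4, 6, 2, 5, 13, 8, 14, 10, 11, 16, 7, 12, 9, 15]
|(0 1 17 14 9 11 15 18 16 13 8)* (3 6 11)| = 13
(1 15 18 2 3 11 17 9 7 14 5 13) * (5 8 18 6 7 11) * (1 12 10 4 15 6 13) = (1 6 7 14 8 18 2 3 5)(4 15 13 12 10)(9 11 17) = [0, 6, 3, 5, 15, 1, 7, 14, 18, 11, 4, 17, 10, 12, 8, 13, 16, 9, 2]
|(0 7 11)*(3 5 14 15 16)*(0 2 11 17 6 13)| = 10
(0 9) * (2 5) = [9, 1, 5, 3, 4, 2, 6, 7, 8, 0] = (0 9)(2 5)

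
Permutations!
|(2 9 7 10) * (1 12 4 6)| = 4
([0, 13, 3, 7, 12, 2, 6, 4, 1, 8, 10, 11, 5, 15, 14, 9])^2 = [0, 15, 7, 4, 5, 3, 6, 12, 13, 1, 10, 11, 2, 9, 14, 8]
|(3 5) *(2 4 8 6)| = 4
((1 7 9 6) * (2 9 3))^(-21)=(1 2)(3 6)(7 9)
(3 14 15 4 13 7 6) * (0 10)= (0 10)(3 14 15 4 13 7 6)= [10, 1, 2, 14, 13, 5, 3, 6, 8, 9, 0, 11, 12, 7, 15, 4]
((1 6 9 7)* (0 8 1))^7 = (0 8 1 6 9 7)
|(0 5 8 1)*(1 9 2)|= 6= |(0 5 8 9 2 1)|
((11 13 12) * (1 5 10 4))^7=(1 4 10 5)(11 13 12)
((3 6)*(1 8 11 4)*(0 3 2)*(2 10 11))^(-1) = (0 2 8 1 4 11 10 6 3)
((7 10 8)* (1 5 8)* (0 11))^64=((0 11)(1 5 8 7 10))^64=(11)(1 10 7 8 5)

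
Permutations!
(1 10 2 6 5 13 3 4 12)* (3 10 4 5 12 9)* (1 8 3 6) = (1 4 9 6 12 8 3 5 13 10 2) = [0, 4, 1, 5, 9, 13, 12, 7, 3, 6, 2, 11, 8, 10]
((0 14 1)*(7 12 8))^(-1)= (0 1 14)(7 8 12)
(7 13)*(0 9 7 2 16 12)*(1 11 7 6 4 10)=(0 9 6 4 10 1 11 7 13 2 16 12)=[9, 11, 16, 3, 10, 5, 4, 13, 8, 6, 1, 7, 0, 2, 14, 15, 12]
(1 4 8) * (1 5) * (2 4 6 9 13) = (1 6 9 13 2 4 8 5) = [0, 6, 4, 3, 8, 1, 9, 7, 5, 13, 10, 11, 12, 2]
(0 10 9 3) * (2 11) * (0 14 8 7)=(0 10 9 3 14 8 7)(2 11)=[10, 1, 11, 14, 4, 5, 6, 0, 7, 3, 9, 2, 12, 13, 8]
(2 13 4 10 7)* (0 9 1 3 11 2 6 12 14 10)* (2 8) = [9, 3, 13, 11, 0, 5, 12, 6, 2, 1, 7, 8, 14, 4, 10] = (0 9 1 3 11 8 2 13 4)(6 12 14 10 7)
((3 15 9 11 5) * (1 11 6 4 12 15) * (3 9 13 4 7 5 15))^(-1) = ((1 11 15 13 4 12 3)(5 9 6 7))^(-1) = (1 3 12 4 13 15 11)(5 7 6 9)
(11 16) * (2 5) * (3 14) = (2 5)(3 14)(11 16) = [0, 1, 5, 14, 4, 2, 6, 7, 8, 9, 10, 16, 12, 13, 3, 15, 11]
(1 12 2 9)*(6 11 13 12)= [0, 6, 9, 3, 4, 5, 11, 7, 8, 1, 10, 13, 2, 12]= (1 6 11 13 12 2 9)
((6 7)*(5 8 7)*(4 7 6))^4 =((4 7)(5 8 6))^4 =(5 8 6)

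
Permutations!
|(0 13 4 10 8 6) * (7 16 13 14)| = 9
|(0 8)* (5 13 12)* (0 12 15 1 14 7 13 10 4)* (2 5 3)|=|(0 8 12 3 2 5 10 4)(1 14 7 13 15)|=40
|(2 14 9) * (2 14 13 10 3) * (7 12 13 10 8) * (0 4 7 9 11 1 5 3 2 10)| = 14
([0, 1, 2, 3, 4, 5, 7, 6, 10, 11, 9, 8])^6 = [0, 1, 2, 3, 4, 5, 6, 7, 9, 8, 11, 10]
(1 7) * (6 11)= (1 7)(6 11)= [0, 7, 2, 3, 4, 5, 11, 1, 8, 9, 10, 6]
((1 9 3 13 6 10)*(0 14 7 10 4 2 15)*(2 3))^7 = ((0 14 7 10 1 9 2 15)(3 13 6 4))^7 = (0 15 2 9 1 10 7 14)(3 4 6 13)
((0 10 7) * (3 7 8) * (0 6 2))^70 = ((0 10 8 3 7 6 2))^70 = (10)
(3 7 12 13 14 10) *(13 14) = (3 7 12 14 10) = [0, 1, 2, 7, 4, 5, 6, 12, 8, 9, 3, 11, 14, 13, 10]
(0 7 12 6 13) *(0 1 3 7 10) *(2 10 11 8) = (0 11 8 2 10)(1 3 7 12 6 13) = [11, 3, 10, 7, 4, 5, 13, 12, 2, 9, 0, 8, 6, 1]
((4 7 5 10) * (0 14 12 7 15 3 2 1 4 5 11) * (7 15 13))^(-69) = ((0 14 12 15 3 2 1 4 13 7 11)(5 10))^(-69) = (0 13 2 12 11 4 3 14 7 1 15)(5 10)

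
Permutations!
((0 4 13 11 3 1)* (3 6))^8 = (0 4 13 11 6 3 1)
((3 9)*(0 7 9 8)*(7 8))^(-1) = ((0 8)(3 7 9))^(-1) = (0 8)(3 9 7)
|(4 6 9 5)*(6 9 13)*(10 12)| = 6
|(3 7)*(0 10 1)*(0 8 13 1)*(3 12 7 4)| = 6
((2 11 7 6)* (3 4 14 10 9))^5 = (14)(2 11 7 6)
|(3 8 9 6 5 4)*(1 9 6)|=10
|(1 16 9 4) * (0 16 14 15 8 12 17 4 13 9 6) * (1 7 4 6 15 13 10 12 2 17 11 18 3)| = 126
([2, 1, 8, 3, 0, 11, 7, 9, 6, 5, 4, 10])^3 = (0 6 5 4 8 9 10 2 7 11)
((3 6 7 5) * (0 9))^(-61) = (0 9)(3 5 7 6)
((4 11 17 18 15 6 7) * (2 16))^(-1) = ((2 16)(4 11 17 18 15 6 7))^(-1) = (2 16)(4 7 6 15 18 17 11)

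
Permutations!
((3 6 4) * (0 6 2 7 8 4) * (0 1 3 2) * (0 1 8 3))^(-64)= (8)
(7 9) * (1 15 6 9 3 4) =(1 15 6 9 7 3 4) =[0, 15, 2, 4, 1, 5, 9, 3, 8, 7, 10, 11, 12, 13, 14, 6]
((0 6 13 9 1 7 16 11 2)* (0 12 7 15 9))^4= (0 6 13)(1 15 9)(2 11 16 7 12)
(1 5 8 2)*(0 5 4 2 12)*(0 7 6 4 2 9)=[5, 2, 1, 3, 9, 8, 4, 6, 12, 0, 10, 11, 7]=(0 5 8 12 7 6 4 9)(1 2)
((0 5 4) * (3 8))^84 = ((0 5 4)(3 8))^84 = (8)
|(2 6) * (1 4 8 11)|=4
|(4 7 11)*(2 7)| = |(2 7 11 4)| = 4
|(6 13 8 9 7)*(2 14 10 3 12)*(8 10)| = 10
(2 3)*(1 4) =(1 4)(2 3) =[0, 4, 3, 2, 1]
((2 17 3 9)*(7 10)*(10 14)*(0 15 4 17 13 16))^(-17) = ((0 15 4 17 3 9 2 13 16)(7 14 10))^(-17) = (0 15 4 17 3 9 2 13 16)(7 14 10)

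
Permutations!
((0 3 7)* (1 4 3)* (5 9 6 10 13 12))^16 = (0 1 4 3 7)(5 13 6)(9 12 10)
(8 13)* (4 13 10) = (4 13 8 10) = [0, 1, 2, 3, 13, 5, 6, 7, 10, 9, 4, 11, 12, 8]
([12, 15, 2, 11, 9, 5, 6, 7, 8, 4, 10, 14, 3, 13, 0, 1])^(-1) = [14, 15, 2, 12, 9, 5, 6, 7, 8, 4, 10, 3, 0, 13, 11, 1]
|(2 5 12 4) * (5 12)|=3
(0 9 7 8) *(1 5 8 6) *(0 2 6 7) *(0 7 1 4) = (0 9 7 1 5 8 2 6 4) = [9, 5, 6, 3, 0, 8, 4, 1, 2, 7]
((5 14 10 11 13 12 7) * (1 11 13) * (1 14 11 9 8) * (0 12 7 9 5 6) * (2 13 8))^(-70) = (1 11 10)(5 14 8)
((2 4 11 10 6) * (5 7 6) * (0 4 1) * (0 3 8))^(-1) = (0 8 3 1 2 6 7 5 10 11 4)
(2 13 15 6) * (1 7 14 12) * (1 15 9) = (1 7 14 12 15 6 2 13 9) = [0, 7, 13, 3, 4, 5, 2, 14, 8, 1, 10, 11, 15, 9, 12, 6]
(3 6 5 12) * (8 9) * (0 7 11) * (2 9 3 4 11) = [7, 1, 9, 6, 11, 12, 5, 2, 3, 8, 10, 0, 4] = (0 7 2 9 8 3 6 5 12 4 11)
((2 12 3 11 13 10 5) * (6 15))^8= ((2 12 3 11 13 10 5)(6 15))^8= (15)(2 12 3 11 13 10 5)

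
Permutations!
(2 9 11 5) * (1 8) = (1 8)(2 9 11 5) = [0, 8, 9, 3, 4, 2, 6, 7, 1, 11, 10, 5]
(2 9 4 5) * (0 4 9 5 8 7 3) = [4, 1, 5, 0, 8, 2, 6, 3, 7, 9] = (9)(0 4 8 7 3)(2 5)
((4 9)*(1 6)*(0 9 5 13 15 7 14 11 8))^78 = (0 11 7 13 4)(5 9 8 14 15)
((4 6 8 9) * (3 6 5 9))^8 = (3 8 6)(4 9 5)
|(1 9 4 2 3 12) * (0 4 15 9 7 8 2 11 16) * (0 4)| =6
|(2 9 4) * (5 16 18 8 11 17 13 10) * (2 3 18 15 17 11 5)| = |(2 9 4 3 18 8 5 16 15 17 13 10)| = 12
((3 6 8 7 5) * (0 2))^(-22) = (3 7 6 5 8)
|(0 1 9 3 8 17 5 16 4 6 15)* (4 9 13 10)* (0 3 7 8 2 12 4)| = |(0 1 13 10)(2 12 4 6 15 3)(5 16 9 7 8 17)| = 12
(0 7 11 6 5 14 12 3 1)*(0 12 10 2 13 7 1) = [1, 12, 13, 0, 4, 14, 5, 11, 8, 9, 2, 6, 3, 7, 10] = (0 1 12 3)(2 13 7 11 6 5 14 10)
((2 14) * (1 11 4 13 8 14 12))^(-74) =((1 11 4 13 8 14 2 12))^(-74) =(1 2 8 4)(11 12 14 13)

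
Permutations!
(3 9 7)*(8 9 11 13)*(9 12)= (3 11 13 8 12 9 7)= [0, 1, 2, 11, 4, 5, 6, 3, 12, 7, 10, 13, 9, 8]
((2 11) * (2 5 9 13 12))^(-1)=((2 11 5 9 13 12))^(-1)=(2 12 13 9 5 11)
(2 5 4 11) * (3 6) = (2 5 4 11)(3 6) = [0, 1, 5, 6, 11, 4, 3, 7, 8, 9, 10, 2]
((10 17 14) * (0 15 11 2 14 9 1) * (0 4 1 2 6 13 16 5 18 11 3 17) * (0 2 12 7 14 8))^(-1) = (0 8 2 10 14 7 12 9 17 3 15)(1 4)(5 16 13 6 11 18)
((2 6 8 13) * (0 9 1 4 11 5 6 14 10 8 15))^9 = ((0 9 1 4 11 5 6 15)(2 14 10 8 13))^9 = (0 9 1 4 11 5 6 15)(2 13 8 10 14)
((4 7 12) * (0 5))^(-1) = ((0 5)(4 7 12))^(-1) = (0 5)(4 12 7)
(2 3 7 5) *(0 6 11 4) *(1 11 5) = (0 6 5 2 3 7 1 11 4) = [6, 11, 3, 7, 0, 2, 5, 1, 8, 9, 10, 4]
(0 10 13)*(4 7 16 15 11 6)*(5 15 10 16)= (0 16 10 13)(4 7 5 15 11 6)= [16, 1, 2, 3, 7, 15, 4, 5, 8, 9, 13, 6, 12, 0, 14, 11, 10]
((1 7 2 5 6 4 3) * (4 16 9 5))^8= ((1 7 2 4 3)(5 6 16 9))^8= (16)(1 4 7 3 2)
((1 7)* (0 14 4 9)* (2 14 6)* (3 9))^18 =((0 6 2 14 4 3 9)(1 7))^18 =(0 4 6 3 2 9 14)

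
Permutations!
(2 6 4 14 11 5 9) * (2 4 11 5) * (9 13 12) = [0, 1, 6, 3, 14, 13, 11, 7, 8, 4, 10, 2, 9, 12, 5] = (2 6 11)(4 14 5 13 12 9)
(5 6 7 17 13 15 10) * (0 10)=(0 10 5 6 7 17 13 15)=[10, 1, 2, 3, 4, 6, 7, 17, 8, 9, 5, 11, 12, 15, 14, 0, 16, 13]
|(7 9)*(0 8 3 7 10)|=|(0 8 3 7 9 10)|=6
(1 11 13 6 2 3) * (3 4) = (1 11 13 6 2 4 3) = [0, 11, 4, 1, 3, 5, 2, 7, 8, 9, 10, 13, 12, 6]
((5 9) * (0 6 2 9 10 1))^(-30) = ((0 6 2 9 5 10 1))^(-30) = (0 10 9 6 1 5 2)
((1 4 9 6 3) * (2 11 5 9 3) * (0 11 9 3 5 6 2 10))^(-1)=(0 10 6 11)(1 3 5 4)(2 9)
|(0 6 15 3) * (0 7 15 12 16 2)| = |(0 6 12 16 2)(3 7 15)| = 15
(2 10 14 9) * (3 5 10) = (2 3 5 10 14 9) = [0, 1, 3, 5, 4, 10, 6, 7, 8, 2, 14, 11, 12, 13, 9]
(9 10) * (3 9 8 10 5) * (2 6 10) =(2 6 10 8)(3 9 5) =[0, 1, 6, 9, 4, 3, 10, 7, 2, 5, 8]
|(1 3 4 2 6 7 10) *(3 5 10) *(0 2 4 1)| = |(0 2 6 7 3 1 5 10)| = 8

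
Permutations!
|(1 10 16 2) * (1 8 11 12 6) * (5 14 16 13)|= 11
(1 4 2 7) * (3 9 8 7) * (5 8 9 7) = (9)(1 4 2 3 7)(5 8) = [0, 4, 3, 7, 2, 8, 6, 1, 5, 9]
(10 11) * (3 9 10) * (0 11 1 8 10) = (0 11 3 9)(1 8 10) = [11, 8, 2, 9, 4, 5, 6, 7, 10, 0, 1, 3]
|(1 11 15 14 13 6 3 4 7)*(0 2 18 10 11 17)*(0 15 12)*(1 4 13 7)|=6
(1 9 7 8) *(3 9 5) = (1 5 3 9 7 8) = [0, 5, 2, 9, 4, 3, 6, 8, 1, 7]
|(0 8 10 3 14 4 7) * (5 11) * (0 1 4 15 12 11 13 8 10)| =|(0 10 3 14 15 12 11 5 13 8)(1 4 7)| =30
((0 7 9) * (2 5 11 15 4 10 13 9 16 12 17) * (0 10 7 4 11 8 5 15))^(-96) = (0 16 2)(4 12 15)(7 17 11)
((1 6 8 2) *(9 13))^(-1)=(1 2 8 6)(9 13)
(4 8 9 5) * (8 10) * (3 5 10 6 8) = (3 5 4 6 8 9 10) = [0, 1, 2, 5, 6, 4, 8, 7, 9, 10, 3]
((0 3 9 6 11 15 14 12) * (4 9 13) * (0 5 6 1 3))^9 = (1 9 4 13 3)(5 15)(6 14)(11 12)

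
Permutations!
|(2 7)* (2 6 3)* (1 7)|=5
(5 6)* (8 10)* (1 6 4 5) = [0, 6, 2, 3, 5, 4, 1, 7, 10, 9, 8] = (1 6)(4 5)(8 10)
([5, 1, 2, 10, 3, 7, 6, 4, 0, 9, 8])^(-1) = (0 8 10 3 4 7 5)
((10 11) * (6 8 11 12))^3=(6 10 8 12 11)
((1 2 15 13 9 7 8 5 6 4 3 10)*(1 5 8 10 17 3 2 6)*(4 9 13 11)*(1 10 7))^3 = (2 4 11 15)(3 17)(5 10)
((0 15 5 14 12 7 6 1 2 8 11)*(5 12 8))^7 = (0 5 7 11 2 12 8 1 15 14 6)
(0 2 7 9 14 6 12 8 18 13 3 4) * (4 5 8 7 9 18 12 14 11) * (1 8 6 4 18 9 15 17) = [2, 8, 15, 5, 0, 6, 14, 9, 12, 11, 10, 18, 7, 3, 4, 17, 16, 1, 13] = (0 2 15 17 1 8 12 7 9 11 18 13 3 5 6 14 4)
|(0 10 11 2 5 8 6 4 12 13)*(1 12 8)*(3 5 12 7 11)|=|(0 10 3 5 1 7 11 2 12 13)(4 8 6)|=30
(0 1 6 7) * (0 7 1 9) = (0 9)(1 6) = [9, 6, 2, 3, 4, 5, 1, 7, 8, 0]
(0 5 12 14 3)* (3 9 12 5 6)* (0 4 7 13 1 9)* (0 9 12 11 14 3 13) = (0 6 13 1 12 3 4 7)(9 11 14) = [6, 12, 2, 4, 7, 5, 13, 0, 8, 11, 10, 14, 3, 1, 9]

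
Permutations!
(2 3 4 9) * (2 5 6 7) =[0, 1, 3, 4, 9, 6, 7, 2, 8, 5] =(2 3 4 9 5 6 7)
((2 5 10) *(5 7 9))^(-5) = (10)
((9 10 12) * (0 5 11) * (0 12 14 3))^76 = ((0 5 11 12 9 10 14 3))^76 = (0 9)(3 12)(5 10)(11 14)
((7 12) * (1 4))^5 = (1 4)(7 12)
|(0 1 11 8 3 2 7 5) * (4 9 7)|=|(0 1 11 8 3 2 4 9 7 5)|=10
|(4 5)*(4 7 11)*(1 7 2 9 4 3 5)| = 8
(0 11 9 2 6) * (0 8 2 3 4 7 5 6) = (0 11 9 3 4 7 5 6 8 2) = [11, 1, 0, 4, 7, 6, 8, 5, 2, 3, 10, 9]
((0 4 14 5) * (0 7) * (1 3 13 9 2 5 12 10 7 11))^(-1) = (0 7 10 12 14 4)(1 11 5 2 9 13 3)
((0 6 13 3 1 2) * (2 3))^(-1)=((0 6 13 2)(1 3))^(-1)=(0 2 13 6)(1 3)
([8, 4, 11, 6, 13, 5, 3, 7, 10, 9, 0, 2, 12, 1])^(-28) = (0 10 8)(1 13 4)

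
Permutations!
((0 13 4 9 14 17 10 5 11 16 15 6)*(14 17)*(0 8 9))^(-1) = ((0 13 4)(5 11 16 15 6 8 9 17 10))^(-1) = (0 4 13)(5 10 17 9 8 6 15 16 11)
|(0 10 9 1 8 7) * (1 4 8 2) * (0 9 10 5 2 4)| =|(10)(0 5 2 1 4 8 7 9)| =8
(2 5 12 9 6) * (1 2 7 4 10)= (1 2 5 12 9 6 7 4 10)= [0, 2, 5, 3, 10, 12, 7, 4, 8, 6, 1, 11, 9]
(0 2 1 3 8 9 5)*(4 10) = (0 2 1 3 8 9 5)(4 10) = [2, 3, 1, 8, 10, 0, 6, 7, 9, 5, 4]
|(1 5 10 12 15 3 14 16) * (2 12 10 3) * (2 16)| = 8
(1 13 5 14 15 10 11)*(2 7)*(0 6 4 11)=(0 6 4 11 1 13 5 14 15 10)(2 7)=[6, 13, 7, 3, 11, 14, 4, 2, 8, 9, 0, 1, 12, 5, 15, 10]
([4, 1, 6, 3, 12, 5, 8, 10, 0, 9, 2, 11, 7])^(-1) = (0 8 6 2 10 7 12 4)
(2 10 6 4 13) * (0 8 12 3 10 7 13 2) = (0 8 12 3 10 6 4 2 7 13) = [8, 1, 7, 10, 2, 5, 4, 13, 12, 9, 6, 11, 3, 0]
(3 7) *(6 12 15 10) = (3 7)(6 12 15 10) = [0, 1, 2, 7, 4, 5, 12, 3, 8, 9, 6, 11, 15, 13, 14, 10]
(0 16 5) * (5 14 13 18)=[16, 1, 2, 3, 4, 0, 6, 7, 8, 9, 10, 11, 12, 18, 13, 15, 14, 17, 5]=(0 16 14 13 18 5)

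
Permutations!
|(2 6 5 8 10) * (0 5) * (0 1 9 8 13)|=6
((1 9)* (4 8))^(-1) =((1 9)(4 8))^(-1) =(1 9)(4 8)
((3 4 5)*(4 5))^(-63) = ((3 5))^(-63) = (3 5)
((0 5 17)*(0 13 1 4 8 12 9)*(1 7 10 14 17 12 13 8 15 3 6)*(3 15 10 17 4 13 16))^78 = (0 12)(1 3 8 7)(5 9)(6 16 17 13) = ((0 5 12 9)(1 13 7 17 8 16 3 6)(4 10 14))^78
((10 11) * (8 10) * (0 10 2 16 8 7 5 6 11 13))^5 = (0 13 10)(2 8 16)(5 6 11 7)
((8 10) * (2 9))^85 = ((2 9)(8 10))^85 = (2 9)(8 10)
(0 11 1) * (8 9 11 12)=(0 12 8 9 11 1)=[12, 0, 2, 3, 4, 5, 6, 7, 9, 11, 10, 1, 8]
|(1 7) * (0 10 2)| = |(0 10 2)(1 7)| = 6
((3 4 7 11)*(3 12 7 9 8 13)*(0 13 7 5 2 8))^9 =((0 13 3 4 9)(2 8 7 11 12 5))^9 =(0 9 4 3 13)(2 11)(5 7)(8 12)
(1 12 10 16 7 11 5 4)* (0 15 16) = (0 15 16 7 11 5 4 1 12 10) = [15, 12, 2, 3, 1, 4, 6, 11, 8, 9, 0, 5, 10, 13, 14, 16, 7]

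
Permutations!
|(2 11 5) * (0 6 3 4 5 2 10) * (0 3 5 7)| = 14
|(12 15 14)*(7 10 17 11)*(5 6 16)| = |(5 6 16)(7 10 17 11)(12 15 14)| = 12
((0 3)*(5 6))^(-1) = (0 3)(5 6)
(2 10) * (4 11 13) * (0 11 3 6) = (0 11 13 4 3 6)(2 10) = [11, 1, 10, 6, 3, 5, 0, 7, 8, 9, 2, 13, 12, 4]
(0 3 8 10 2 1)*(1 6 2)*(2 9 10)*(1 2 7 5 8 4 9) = (0 3 4 9 10 2 6 1)(5 8 7) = [3, 0, 6, 4, 9, 8, 1, 5, 7, 10, 2]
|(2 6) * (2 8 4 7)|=|(2 6 8 4 7)|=5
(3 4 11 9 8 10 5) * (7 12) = [0, 1, 2, 4, 11, 3, 6, 12, 10, 8, 5, 9, 7] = (3 4 11 9 8 10 5)(7 12)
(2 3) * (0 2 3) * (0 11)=(0 2 11)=[2, 1, 11, 3, 4, 5, 6, 7, 8, 9, 10, 0]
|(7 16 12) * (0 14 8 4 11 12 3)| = 9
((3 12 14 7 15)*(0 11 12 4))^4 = ((0 11 12 14 7 15 3 4))^4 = (0 7)(3 12)(4 14)(11 15)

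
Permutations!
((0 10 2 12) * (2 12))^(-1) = ((0 10 12))^(-1) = (0 12 10)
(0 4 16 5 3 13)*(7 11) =(0 4 16 5 3 13)(7 11) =[4, 1, 2, 13, 16, 3, 6, 11, 8, 9, 10, 7, 12, 0, 14, 15, 5]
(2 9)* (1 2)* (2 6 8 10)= (1 6 8 10 2 9)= [0, 6, 9, 3, 4, 5, 8, 7, 10, 1, 2]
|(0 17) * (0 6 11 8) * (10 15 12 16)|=|(0 17 6 11 8)(10 15 12 16)|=20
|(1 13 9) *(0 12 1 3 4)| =7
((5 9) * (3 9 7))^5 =((3 9 5 7))^5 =(3 9 5 7)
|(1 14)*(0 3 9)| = 6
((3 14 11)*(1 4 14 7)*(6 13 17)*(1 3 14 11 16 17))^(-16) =(17)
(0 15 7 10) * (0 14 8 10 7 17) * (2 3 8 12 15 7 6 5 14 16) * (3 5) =(0 7 6 3 8 10 16 2 5 14 12 15 17) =[7, 1, 5, 8, 4, 14, 3, 6, 10, 9, 16, 11, 15, 13, 12, 17, 2, 0]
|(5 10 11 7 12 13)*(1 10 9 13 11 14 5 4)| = 21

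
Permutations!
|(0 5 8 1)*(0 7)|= 5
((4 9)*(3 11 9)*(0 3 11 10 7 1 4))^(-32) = ((0 3 10 7 1 4 11 9))^(-32) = (11)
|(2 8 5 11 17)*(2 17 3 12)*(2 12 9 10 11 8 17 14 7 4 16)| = |(2 17 14 7 4 16)(3 9 10 11)(5 8)| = 12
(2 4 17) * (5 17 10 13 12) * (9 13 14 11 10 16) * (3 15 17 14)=(2 4 16 9 13 12 5 14 11 10 3 15 17)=[0, 1, 4, 15, 16, 14, 6, 7, 8, 13, 3, 10, 5, 12, 11, 17, 9, 2]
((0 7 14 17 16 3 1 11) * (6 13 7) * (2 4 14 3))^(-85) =(17)(0 11 1 3 7 13 6)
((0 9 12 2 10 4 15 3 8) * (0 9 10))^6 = (0 9 15)(2 8 4)(3 10 12)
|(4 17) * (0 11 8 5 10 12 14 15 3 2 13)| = |(0 11 8 5 10 12 14 15 3 2 13)(4 17)| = 22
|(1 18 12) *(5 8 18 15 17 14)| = 8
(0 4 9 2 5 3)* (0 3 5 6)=(0 4 9 2 6)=[4, 1, 6, 3, 9, 5, 0, 7, 8, 2]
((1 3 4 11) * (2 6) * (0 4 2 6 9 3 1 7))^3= ((0 4 11 7)(2 9 3))^3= (0 7 11 4)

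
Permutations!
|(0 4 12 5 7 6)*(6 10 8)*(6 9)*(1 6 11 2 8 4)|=60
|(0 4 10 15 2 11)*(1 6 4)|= 8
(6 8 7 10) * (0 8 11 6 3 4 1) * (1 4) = (0 8 7 10 3 1)(6 11) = [8, 0, 2, 1, 4, 5, 11, 10, 7, 9, 3, 6]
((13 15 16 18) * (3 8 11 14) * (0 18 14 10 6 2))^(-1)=((0 18 13 15 16 14 3 8 11 10 6 2))^(-1)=(0 2 6 10 11 8 3 14 16 15 13 18)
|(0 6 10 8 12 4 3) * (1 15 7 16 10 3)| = 24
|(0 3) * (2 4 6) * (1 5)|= 6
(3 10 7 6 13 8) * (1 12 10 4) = (1 12 10 7 6 13 8 3 4) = [0, 12, 2, 4, 1, 5, 13, 6, 3, 9, 7, 11, 10, 8]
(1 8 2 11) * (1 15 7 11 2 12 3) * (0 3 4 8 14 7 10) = (0 3 1 14 7 11 15 10)(4 8 12) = [3, 14, 2, 1, 8, 5, 6, 11, 12, 9, 0, 15, 4, 13, 7, 10]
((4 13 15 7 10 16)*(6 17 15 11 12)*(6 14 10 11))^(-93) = (4 11 13 12 6 14 17 10 15 16 7)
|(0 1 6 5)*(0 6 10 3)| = 4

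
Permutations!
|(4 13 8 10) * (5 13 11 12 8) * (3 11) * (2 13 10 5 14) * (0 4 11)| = |(0 4 3)(2 13 14)(5 10 11 12 8)| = 15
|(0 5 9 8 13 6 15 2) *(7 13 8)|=8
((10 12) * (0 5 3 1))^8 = ((0 5 3 1)(10 12))^8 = (12)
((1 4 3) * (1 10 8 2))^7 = (1 4 3 10 8 2)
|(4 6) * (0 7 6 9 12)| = |(0 7 6 4 9 12)| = 6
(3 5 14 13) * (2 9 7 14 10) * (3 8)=(2 9 7 14 13 8 3 5 10)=[0, 1, 9, 5, 4, 10, 6, 14, 3, 7, 2, 11, 12, 8, 13]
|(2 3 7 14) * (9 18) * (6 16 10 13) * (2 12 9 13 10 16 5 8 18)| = |(2 3 7 14 12 9)(5 8 18 13 6)| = 30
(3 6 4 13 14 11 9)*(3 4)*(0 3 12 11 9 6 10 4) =[3, 1, 2, 10, 13, 5, 12, 7, 8, 0, 4, 6, 11, 14, 9] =(0 3 10 4 13 14 9)(6 12 11)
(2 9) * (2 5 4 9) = (4 9 5) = [0, 1, 2, 3, 9, 4, 6, 7, 8, 5]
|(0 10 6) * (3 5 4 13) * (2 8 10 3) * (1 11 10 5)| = 30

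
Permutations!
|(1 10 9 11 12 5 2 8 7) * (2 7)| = 14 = |(1 10 9 11 12 5 7)(2 8)|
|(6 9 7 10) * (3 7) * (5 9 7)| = |(3 5 9)(6 7 10)| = 3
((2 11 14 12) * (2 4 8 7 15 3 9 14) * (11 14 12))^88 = (2 14 11)(3 8 9 7 12 15 4)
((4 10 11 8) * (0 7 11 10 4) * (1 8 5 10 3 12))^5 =(0 3 7 12 11 1 5 8 10)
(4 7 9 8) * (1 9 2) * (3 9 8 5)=(1 8 4 7 2)(3 9 5)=[0, 8, 1, 9, 7, 3, 6, 2, 4, 5]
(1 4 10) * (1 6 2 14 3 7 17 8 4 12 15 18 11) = (1 12 15 18 11)(2 14 3 7 17 8 4 10 6) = [0, 12, 14, 7, 10, 5, 2, 17, 4, 9, 6, 1, 15, 13, 3, 18, 16, 8, 11]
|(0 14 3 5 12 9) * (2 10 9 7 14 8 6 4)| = |(0 8 6 4 2 10 9)(3 5 12 7 14)| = 35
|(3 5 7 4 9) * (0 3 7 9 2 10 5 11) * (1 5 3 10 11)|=10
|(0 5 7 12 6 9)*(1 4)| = |(0 5 7 12 6 9)(1 4)| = 6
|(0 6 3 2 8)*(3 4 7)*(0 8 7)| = |(8)(0 6 4)(2 7 3)| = 3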